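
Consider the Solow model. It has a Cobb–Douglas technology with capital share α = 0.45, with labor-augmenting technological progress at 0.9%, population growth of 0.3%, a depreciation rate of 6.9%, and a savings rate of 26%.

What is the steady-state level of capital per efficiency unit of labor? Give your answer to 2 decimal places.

Steady state requires s·f(k) = (n + g + δ)·k, i.e. s·k^α = (n + g + δ)·k.
Rearranging, k^(1−α) = s / (n + g + δ).
k^0.55 = 0.26 / (0.003 + 0.009 + 0.069) = 0.26 / 0.081 = 3.2099
k* = 3.2099^(1/0.55) ≈ 8.3348

k* = 8.33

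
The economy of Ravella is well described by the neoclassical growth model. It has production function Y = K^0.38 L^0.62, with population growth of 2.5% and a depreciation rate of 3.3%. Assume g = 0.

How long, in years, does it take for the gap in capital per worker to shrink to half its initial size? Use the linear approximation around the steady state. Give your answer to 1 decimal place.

Near the steady state the convergence rate is λ = (1 − α)(n + δ).
λ = (1 − 0.38) × 0.058 = 0.62 × 0.058 = 0.03596
Half-life = ln 2 / λ = 0.6931 / 0.03596 ≈ 19.27 years

half-life ≈ 19.3 years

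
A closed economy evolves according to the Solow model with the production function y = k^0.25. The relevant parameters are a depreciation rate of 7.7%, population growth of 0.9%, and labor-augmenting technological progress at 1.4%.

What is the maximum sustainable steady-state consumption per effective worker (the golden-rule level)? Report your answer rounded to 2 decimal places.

At the golden rule, f'(k) = n + g + δ, so α·k^(α−1) = n + g + δ and k_gold = (α/(n + g + δ))^(1/(1−α)).
k_gold = (0.25/0.100)^(1/0.75) = 2.5000^1.3333 ≈ 3.3929
c_gold = f(k_gold) − (n + g + δ)·k_gold = 1.3572 − 0.100×3.3929 ≈ 1.0179

c_gold ≈ 1.02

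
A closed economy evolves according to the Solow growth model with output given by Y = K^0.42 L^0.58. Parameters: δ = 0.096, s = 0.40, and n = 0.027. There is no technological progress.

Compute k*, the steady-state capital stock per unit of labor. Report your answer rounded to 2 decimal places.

Steady state requires s·f(k) = (n + δ)·k, i.e. s·k^α = (n + δ)·k.
Rearranging, k^(1−α) = s / (n + δ).
k^0.58 = 0.40 / (0.027 + 0.096) = 0.40 / 0.123 = 3.2520
k* = 3.2520^(1/0.58) ≈ 7.6387

k* = 7.64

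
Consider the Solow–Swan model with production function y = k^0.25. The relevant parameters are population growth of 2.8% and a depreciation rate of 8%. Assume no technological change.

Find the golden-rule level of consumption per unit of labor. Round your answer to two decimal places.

At the golden rule, f'(k) = n + δ, so α·k^(α−1) = n + δ and k_gold = (α/(n + δ))^(1/(1−α)).
k_gold = (0.25/0.108)^(1/0.75) = 2.3148^1.3333 ≈ 3.0620
c_gold = f(k_gold) − (n + δ)·k_gold = 1.3228 − 0.108×3.0620 ≈ 0.9921

c_gold ≈ 0.99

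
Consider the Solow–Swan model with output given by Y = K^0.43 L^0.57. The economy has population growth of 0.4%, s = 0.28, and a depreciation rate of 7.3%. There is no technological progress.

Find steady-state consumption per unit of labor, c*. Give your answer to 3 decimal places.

c* ≈ 1.907

Steady state requires s·f(k) = (n + δ)·k, i.e. s·k^α = (n + δ)·k.
Rearranging, k^(1−α) = s / (n + δ).
k^0.57 = 0.28 / (0.004 + 0.073) = 0.28 / 0.077 = 3.6364
k* = 3.6364^(1/0.57) ≈ 9.6302
y* = (k*)^α = 9.6302^0.43 ≈ 2.6483
c* = (1 − s)·y* = (1 − 0.28) × 2.6483 ≈ 1.9068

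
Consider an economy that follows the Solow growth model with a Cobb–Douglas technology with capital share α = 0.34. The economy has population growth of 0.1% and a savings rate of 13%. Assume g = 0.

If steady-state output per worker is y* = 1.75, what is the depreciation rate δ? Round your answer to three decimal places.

At the steady state, Δk = 0, so s·k^α = (n + δ)·k.
Since y* = [s/(n + δ)]^(α/(1−α)), we have s/(n + δ) = (y*)^((1−α)/α) = 1.75^1.9412 = 2.9634.
Therefore n + δ = s / 2.9634 = 0.13 / 2.9634 = 0.0439, so δ = 0.0439 − 0.001 = 0.0429.

δ ≈ 0.043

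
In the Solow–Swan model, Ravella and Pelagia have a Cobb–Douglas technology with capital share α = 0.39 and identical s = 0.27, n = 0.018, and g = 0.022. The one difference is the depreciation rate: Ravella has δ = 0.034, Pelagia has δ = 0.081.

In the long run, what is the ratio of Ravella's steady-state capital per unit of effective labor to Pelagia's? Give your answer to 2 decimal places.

k*_R / k*_P ≈ 2.24

Steady-state k* = [s/(n + g + δ)]^(1/(1−α)), so the ratio is [ (s_R/(n + g + δ)_R) / (s_P/(n + g + δ)_P) ]^1.6393.
s_R/(n + g + δ)_R = 0.27/0.074 = 3.6486; s_P/(n + g + δ)_P = 0.27/0.121 = 2.2314.
Ratio = (3.6486/2.2314)^1.6393 = 1.6351^1.6393 ≈ 2.2390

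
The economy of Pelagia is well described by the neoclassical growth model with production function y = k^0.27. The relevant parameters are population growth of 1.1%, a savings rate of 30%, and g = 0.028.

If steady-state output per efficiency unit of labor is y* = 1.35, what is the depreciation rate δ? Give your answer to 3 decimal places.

In steady state, investment equals break-even investment: s·k^α = (n + g + δ)·k.
Since y* = [s/(n + g + δ)]^(α/(1−α)), we have s/(n + g + δ) = (y*)^((1−α)/α) = 1.35^2.7037 = 2.2510.
Therefore n + g + δ = s / 2.2510 = 0.30 / 2.2510 = 0.1333, so δ = 0.1333 − 0.039 = 0.0943.

δ ≈ 0.094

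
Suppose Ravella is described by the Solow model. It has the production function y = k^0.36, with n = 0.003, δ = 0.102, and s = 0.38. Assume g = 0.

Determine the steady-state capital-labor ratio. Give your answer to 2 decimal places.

In steady state, investment equals break-even investment: s·k^α = (n + δ)·k.
Rearranging, k^(1−α) = s / (n + δ).
k^0.64 = 0.38 / (0.003 + 0.102) = 0.38 / 0.105 = 3.6190
k* = 3.6190^(1/0.64) ≈ 7.4610

k* ≈ 7.46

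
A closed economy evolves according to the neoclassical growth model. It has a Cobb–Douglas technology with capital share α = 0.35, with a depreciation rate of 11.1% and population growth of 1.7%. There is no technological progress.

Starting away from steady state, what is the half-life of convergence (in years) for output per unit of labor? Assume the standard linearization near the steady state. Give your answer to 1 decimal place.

t_½ ≈ 8.3 years

Near the steady state the convergence rate is λ = (1 − α)(n + δ).
λ = (1 − 0.35) × 0.128 = 0.65 × 0.128 = 0.0832
Half-life = ln 2 / λ = 0.6931 / 0.0832 ≈ 8.33 years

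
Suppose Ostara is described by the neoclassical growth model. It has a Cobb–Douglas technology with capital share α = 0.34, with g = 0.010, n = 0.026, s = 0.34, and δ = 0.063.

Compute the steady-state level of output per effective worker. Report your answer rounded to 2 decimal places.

Steady state requires s·f(k) = (n + g + δ)·k, i.e. s·k^α = (n + g + δ)·k.
Rearranging, k^(1−α) = s / (n + g + δ).
k^0.66 = 0.34 / (0.026 + 0.010 + 0.063) = 0.34 / 0.099 = 3.4343
k* = 3.4343^(1/0.66) ≈ 6.4845
y* = (k*)^α = 6.4845^0.34 ≈ 1.8882

y* = 1.89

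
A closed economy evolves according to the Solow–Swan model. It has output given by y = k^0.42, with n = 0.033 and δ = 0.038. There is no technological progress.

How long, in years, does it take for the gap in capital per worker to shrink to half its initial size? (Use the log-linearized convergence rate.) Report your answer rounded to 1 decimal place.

Near the steady state the convergence rate is λ = (1 − α)(n + δ).
λ = (1 − 0.42) × 0.071 = 0.58 × 0.071 = 0.04118
Half-life = ln 2 / λ = 0.6931 / 0.04118 ≈ 16.83 years

t_½ ≈ 16.8 years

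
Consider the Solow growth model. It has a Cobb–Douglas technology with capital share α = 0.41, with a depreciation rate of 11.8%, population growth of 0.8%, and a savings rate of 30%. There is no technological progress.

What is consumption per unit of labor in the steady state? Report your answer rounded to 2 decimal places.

At the steady state, Δk = 0, so s·k^α = (n + δ)·k.
Dividing both sides by k: k^(1−α) = s / (n + δ).
k^0.59 = 0.30 / (0.008 + 0.118) = 0.30 / 0.126 = 2.3810
k* = 2.3810^(1/0.59) ≈ 4.3509
y* = (k*)^α = 4.3509^0.41 ≈ 1.8273
c* = (1 − s)·y* = (1 − 0.30) × 1.8273 ≈ 1.2791

c* = 1.28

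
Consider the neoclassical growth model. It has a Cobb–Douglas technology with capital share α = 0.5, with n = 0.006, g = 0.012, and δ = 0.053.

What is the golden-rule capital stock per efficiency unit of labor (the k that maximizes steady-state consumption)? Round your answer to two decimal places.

k_gold ≈ 49.59

The golden rule sets f'(k) = n + g + δ, i.e. α·k^(α−1) = n + g + δ.
So k^(1−α) = α / (n + g + δ) = 0.5 / 0.071 = 7.0423.
k_gold = 7.0423^(1/0.5) ≈ 49.5940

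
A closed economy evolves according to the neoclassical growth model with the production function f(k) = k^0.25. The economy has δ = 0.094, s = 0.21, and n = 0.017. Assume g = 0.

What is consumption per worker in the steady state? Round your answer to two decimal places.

In steady state, investment equals break-even investment: s·k^α = (n + δ)·k.
Rearranging, k^(1−α) = s / (n + δ).
k^0.75 = 0.21 / (0.017 + 0.094) = 0.21 / 0.111 = 1.8919
k* = 1.8919^(1/0.75) ≈ 2.3399
y* = (k*)^α = 2.3399^0.25 ≈ 1.2368
c* = (1 − s)·y* = (1 − 0.21) × 1.2368 ≈ 0.9771

c* ≈ 0.98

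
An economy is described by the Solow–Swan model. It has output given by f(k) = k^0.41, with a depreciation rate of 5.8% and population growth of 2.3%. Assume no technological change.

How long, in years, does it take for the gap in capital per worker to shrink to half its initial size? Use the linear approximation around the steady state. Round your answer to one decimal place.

half-life ≈ 14.5 years

Near the steady state the convergence rate is λ = (1 − α)(n + δ).
λ = (1 − 0.41) × 0.081 = 0.59 × 0.081 = 0.04779
Half-life = ln 2 / λ = 0.6931 / 0.04779 ≈ 14.50 years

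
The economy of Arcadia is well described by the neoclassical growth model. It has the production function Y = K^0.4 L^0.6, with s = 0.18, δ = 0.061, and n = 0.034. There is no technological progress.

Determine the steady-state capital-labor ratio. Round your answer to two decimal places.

k* ≈ 2.90

Steady state requires s·f(k) = (n + δ)·k, i.e. s·k^α = (n + δ)·k.
Rearranging, k^(1−α) = s / (n + δ).
k^0.6 = 0.18 / (0.034 + 0.061) = 0.18 / 0.095 = 1.8947
k* = 1.8947^(1/0.6) ≈ 2.9011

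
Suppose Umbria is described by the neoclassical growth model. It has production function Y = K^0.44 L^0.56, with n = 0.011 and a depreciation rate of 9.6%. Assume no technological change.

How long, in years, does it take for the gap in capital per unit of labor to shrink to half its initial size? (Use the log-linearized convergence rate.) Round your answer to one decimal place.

t_½ ≈ 11.6 years

Near the steady state the convergence rate is λ = (1 − α)(n + δ).
λ = (1 − 0.44) × 0.107 = 0.56 × 0.107 = 0.05992
Half-life = ln 2 / λ = 0.6931 / 0.05992 ≈ 11.57 years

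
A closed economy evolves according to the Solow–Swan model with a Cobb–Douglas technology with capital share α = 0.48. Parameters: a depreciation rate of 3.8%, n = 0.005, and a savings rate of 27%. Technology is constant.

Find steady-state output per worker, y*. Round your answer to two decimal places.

y* = 5.45

Steady state requires s·f(k) = (n + δ)·k, i.e. s·k^α = (n + δ)·k.
Dividing both sides by k: k^(1−α) = s / (n + δ).
k^0.52 = 0.27 / (0.005 + 0.038) = 0.27 / 0.043 = 6.2791
k* = 6.2791^(1/0.52) ≈ 34.2309
y* = (k*)^α = 34.2309^0.48 ≈ 5.4516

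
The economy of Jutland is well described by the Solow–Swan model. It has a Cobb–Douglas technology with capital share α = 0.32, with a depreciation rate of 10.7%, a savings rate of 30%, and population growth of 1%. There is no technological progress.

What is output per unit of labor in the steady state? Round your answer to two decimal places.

y* ≈ 1.56

Steady state requires s·f(k) = (n + δ)·k, i.e. s·k^α = (n + δ)·k.
Dividing both sides by k: k^(1−α) = s / (n + δ).
k^0.68 = 0.30 / (0.010 + 0.107) = 0.30 / 0.117 = 2.5641
k* = 2.5641^(1/0.68) ≈ 3.9937
y* = (k*)^α = 3.9937^0.32 ≈ 1.5575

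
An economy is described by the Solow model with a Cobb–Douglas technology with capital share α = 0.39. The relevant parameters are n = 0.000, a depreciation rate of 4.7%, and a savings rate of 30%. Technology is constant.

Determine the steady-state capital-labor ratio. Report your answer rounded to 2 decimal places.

In steady state, investment equals break-even investment: s·k^α = (n + δ)·k.
Dividing both sides by k: k^(1−α) = s / (n + δ).
k^0.61 = 0.30 / (0.000 + 0.047) = 0.30 / 0.047 = 6.3830
k* = 6.3830^(1/0.61) ≈ 20.8792

k* = 20.88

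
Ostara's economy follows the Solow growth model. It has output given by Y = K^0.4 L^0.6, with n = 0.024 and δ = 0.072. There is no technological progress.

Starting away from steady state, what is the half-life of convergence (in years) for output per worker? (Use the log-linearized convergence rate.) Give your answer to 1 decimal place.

half-life ≈ 12.0 years

Near the steady state the convergence rate is λ = (1 − α)(n + δ).
λ = (1 − 0.4) × 0.096 = 0.6 × 0.096 = 0.0576
Half-life = ln 2 / λ = 0.6931 / 0.0576 ≈ 12.03 years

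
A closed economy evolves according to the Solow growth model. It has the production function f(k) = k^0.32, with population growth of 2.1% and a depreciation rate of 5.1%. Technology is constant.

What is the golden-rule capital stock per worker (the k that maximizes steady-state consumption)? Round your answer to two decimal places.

k_gold ≈ 8.97

The golden rule sets f'(k) = n + δ, i.e. α·k^(α−1) = n + δ.
So k^(1−α) = α / (n + δ) = 0.32 / 0.072 = 4.4444.
k_gold = 4.4444^(1/0.68) ≈ 8.9674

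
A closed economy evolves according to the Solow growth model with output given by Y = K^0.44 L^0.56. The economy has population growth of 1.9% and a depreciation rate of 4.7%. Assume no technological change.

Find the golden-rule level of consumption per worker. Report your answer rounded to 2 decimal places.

c_gold ≈ 2.49

At the golden rule, f'(k) = n + δ, so α·k^(α−1) = n + δ and k_gold = (α/(n + δ))^(1/(1−α)).
k_gold = (0.44/0.066)^(1/0.56) = 6.6667^1.7857 ≈ 29.5977
c_gold = f(k_gold) − (n + δ)·k_gold = 4.4397 − 0.066×29.5977 ≈ 2.4863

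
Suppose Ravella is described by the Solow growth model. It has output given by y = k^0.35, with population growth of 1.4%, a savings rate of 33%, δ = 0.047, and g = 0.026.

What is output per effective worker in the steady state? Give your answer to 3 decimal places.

Steady state requires s·f(k) = (n + g + δ)·k, i.e. s·k^α = (n + g + δ)·k.
Dividing both sides by k: k^(1−α) = s / (n + g + δ).
k^0.65 = 0.33 / (0.014 + 0.026 + 0.047) = 0.33 / 0.087 = 3.7931
k* = 3.7931^(1/0.65) ≈ 7.7761
y* = (k*)^α = 7.7761^0.35 ≈ 2.0501

y* = 2.050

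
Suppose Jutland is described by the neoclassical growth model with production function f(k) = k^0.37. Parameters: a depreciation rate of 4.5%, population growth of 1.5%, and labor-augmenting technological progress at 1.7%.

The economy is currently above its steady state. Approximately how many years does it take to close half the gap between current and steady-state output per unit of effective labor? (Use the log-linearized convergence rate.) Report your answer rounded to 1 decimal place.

Near the steady state the convergence rate is λ = (1 − α)(n + g + δ).
λ = (1 − 0.37) × 0.077 = 0.63 × 0.077 = 0.04851
Half-life = ln 2 / λ = 0.6931 / 0.04851 ≈ 14.29 years

t_½ ≈ 14.3 years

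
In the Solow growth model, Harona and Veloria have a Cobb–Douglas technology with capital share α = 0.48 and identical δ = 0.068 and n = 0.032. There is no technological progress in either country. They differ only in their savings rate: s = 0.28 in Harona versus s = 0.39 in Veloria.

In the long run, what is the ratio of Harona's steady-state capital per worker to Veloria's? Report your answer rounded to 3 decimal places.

Steady-state k* = [s/(n + δ)]^(1/(1−α)), so the ratio is [ (s_H/(n + δ)_H) / (s_V/(n + δ)_V) ]^1.9231.
s_H/(n + δ)_H = 0.28/0.100 = 2.8000; s_V/(n + δ)_V = 0.39/0.100 = 3.9000.
Ratio = (2.8000/3.9000)^1.9231 = 0.7179^1.9231 ≈ 0.5287

ratio ≈ 0.529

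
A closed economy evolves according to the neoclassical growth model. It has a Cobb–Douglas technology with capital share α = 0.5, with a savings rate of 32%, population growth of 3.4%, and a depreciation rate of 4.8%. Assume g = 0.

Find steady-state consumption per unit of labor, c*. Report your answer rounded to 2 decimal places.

At the steady state, Δk = 0, so s·k^α = (n + δ)·k.
Rearranging, k^(1−α) = s / (n + δ).
k^0.5 = 0.32 / (0.034 + 0.048) = 0.32 / 0.082 = 3.9024
k* = 3.9024^(1/0.5) ≈ 15.2287
y* = (k*)^α = 15.2287^0.5 ≈ 3.9024
c* = (1 − s)·y* = (1 − 0.32) × 3.9024 ≈ 2.6536

c* ≈ 2.65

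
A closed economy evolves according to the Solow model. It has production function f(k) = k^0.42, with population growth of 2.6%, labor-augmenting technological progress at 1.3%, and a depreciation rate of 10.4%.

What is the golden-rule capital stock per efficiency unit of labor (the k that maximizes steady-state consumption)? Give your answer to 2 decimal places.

The golden rule sets f'(k) = n + g + δ, i.e. α·k^(α−1) = n + g + δ.
So k^(1−α) = α / (n + g + δ) = 0.42 / 0.143 = 2.9371.
k_gold = 2.9371^(1/0.58) ≈ 6.4085

k_gold ≈ 6.41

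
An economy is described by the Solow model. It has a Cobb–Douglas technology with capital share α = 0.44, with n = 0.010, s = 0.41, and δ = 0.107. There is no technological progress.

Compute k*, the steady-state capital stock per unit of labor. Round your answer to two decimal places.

k* = 9.39

Steady state requires s·f(k) = (n + δ)·k, i.e. s·k^α = (n + δ)·k.
Rearranging, k^(1−α) = s / (n + δ).
k^0.56 = 0.41 / (0.010 + 0.107) = 0.41 / 0.117 = 3.5043
k* = 3.5043^(1/0.56) ≈ 9.3865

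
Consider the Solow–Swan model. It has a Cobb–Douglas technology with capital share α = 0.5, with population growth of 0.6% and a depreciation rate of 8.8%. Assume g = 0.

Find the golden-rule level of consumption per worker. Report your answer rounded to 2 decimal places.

c_gold ≈ 2.66

At the golden rule, f'(k) = n + δ, so α·k^(α−1) = n + δ and k_gold = (α/(n + δ))^(1/(1−α)).
k_gold = (0.5/0.094)^(1/0.5) = 5.3191^2 ≈ 28.2928
c_gold = f(k_gold) − (n + δ)·k_gold = 5.3191 − 0.094×28.2928 ≈ 2.6596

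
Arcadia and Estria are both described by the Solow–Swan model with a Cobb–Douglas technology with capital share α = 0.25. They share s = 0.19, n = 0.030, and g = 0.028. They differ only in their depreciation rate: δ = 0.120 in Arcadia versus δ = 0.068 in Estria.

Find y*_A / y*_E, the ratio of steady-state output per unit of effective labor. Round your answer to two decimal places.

Steady-state y* = [s/(n + g + δ)]^(α/(1−α)), so the ratio is [ (s_A/(n + g + δ)_A) / (s_E/(n + g + δ)_E) ]^0.3333.
s_A/(n + g + δ)_A = 0.19/0.178 = 1.0674; s_E/(n + g + δ)_E = 0.19/0.126 = 1.5079.
Ratio = (1.0674/1.5079)^0.3333 = 0.7079^0.3333 ≈ 0.8912

y*_A / y*_E ≈ 0.89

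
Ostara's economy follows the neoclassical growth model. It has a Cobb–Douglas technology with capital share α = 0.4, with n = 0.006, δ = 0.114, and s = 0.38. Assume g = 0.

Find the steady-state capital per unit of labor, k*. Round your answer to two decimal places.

Steady state requires s·f(k) = (n + δ)·k, i.e. s·k^α = (n + δ)·k.
Rearranging, k^(1−α) = s / (n + δ).
k^0.6 = 0.38 / (0.006 + 0.114) = 0.38 / 0.120 = 3.1667
k* = 3.1667^(1/0.6) ≈ 6.8288

k* ≈ 6.83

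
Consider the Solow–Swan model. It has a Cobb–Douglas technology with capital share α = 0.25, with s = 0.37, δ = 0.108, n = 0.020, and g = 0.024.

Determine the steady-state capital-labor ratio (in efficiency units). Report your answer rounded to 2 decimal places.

In steady state, investment equals break-even investment: s·k^α = (n + g + δ)·k.
Dividing both sides by k: k^(1−α) = s / (n + g + δ).
k^0.75 = 0.37 / (0.020 + 0.024 + 0.108) = 0.37 / 0.152 = 2.4342
k* = 2.4342^(1/0.75) ≈ 3.2745

k* = 3.27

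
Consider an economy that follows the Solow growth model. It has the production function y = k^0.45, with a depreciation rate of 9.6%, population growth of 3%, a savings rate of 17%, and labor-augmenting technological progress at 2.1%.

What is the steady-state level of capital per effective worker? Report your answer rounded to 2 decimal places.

k* = 1.30

In steady state, investment equals break-even investment: s·k^α = (n + g + δ)·k.
Dividing both sides by k: k^(1−α) = s / (n + g + δ).
k^0.55 = 0.17 / (0.030 + 0.021 + 0.096) = 0.17 / 0.147 = 1.1565
k* = 1.1565^(1/0.55) ≈ 1.3026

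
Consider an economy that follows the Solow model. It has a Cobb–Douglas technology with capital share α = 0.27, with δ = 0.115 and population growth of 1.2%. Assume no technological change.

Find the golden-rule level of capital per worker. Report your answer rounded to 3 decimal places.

The golden rule sets f'(k) = n + δ, i.e. α·k^(α−1) = n + δ.
So k^(1−α) = α / (n + δ) = 0.27 / 0.127 = 2.1260.
k_gold = 2.1260^(1/0.73) ≈ 2.8101

k_gold ≈ 2.810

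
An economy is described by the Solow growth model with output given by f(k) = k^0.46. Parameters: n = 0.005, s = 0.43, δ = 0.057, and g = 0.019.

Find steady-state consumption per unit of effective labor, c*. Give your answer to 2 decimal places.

In steady state, investment equals break-even investment: s·k^α = (n + g + δ)·k.
Dividing both sides by k: k^(1−α) = s / (n + g + δ).
k^0.54 = 0.43 / (0.005 + 0.019 + 0.057) = 0.43 / 0.081 = 5.3086
k* = 5.3086^(1/0.54) ≈ 22.0067
y* = (k*)^α = 22.0067^0.46 ≈ 4.1455
c* = (1 − s)·y* = (1 − 0.43) × 4.1455 ≈ 2.3629

c* ≈ 2.36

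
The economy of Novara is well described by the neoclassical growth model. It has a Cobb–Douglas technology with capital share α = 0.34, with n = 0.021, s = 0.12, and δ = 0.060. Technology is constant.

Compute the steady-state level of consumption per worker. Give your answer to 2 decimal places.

At the steady state, Δk = 0, so s·k^α = (n + δ)·k.
Dividing both sides by k: k^(1−α) = s / (n + δ).
k^0.66 = 0.12 / (0.021 + 0.060) = 0.12 / 0.081 = 1.4815
k* = 1.4815^(1/0.66) ≈ 1.8140
y* = (k*)^α = 1.8140^0.34 ≈ 1.2244
c* = (1 − s)·y* = (1 − 0.12) × 1.2244 ≈ 1.0775

c* = 1.08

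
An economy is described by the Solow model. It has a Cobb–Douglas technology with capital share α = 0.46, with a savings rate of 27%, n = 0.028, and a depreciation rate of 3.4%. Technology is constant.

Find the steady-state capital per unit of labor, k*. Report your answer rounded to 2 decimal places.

In steady state, investment equals break-even investment: s·k^α = (n + δ)·k.
Rearranging, k^(1−α) = s / (n + δ).
k^0.54 = 0.27 / (0.028 + 0.034) = 0.27 / 0.062 = 4.3548
k* = 4.3548^(1/0.54) ≈ 15.2502

k* = 15.25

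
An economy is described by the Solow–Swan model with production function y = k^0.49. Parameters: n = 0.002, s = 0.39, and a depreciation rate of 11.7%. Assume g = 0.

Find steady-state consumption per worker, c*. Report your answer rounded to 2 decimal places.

c* = 1.91

Steady state requires s·f(k) = (n + δ)·k, i.e. s·k^α = (n + δ)·k.
Rearranging, k^(1−α) = s / (n + δ).
k^0.51 = 0.39 / (0.002 + 0.117) = 0.39 / 0.119 = 3.2773
k* = 3.2773^(1/0.51) ≈ 10.2522
y* = (k*)^α = 10.2522^0.49 ≈ 3.1282
c* = (1 − s)·y* = (1 − 0.39) × 3.1282 ≈ 1.9082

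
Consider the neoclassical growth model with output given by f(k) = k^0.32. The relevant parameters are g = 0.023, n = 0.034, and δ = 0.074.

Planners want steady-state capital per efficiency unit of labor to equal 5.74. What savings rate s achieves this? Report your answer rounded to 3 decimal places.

s ≈ 0.430

In steady state, investment equals break-even investment: s·k^α = (n + g + δ)·k.
So s / (n + g + δ) = (k*)^(1−α) = 5.74^0.68 = 3.2814.
Therefore s = 3.2814 × (n + g + δ) = 3.2814 × 0.131 = 0.4299.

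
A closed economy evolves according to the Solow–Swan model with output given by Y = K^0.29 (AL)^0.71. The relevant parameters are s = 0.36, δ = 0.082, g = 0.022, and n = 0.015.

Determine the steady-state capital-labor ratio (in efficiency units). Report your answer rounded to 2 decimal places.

k* ≈ 4.75

At the steady state, Δk = 0, so s·k^α = (n + g + δ)·k.
Rearranging, k^(1−α) = s / (n + g + δ).
k^0.71 = 0.36 / (0.015 + 0.022 + 0.082) = 0.36 / 0.119 = 3.0252
k* = 3.0252^(1/0.71) ≈ 4.7546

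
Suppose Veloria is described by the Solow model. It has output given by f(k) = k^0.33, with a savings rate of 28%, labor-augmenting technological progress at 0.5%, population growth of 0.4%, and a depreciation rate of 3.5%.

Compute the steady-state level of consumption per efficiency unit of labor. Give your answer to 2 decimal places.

c* ≈ 1.79

In steady state, investment equals break-even investment: s·k^α = (n + g + δ)·k.
Dividing both sides by k: k^(1−α) = s / (n + g + δ).
k^0.67 = 0.28 / (0.004 + 0.005 + 0.035) = 0.28 / 0.044 = 6.3636
k* = 6.3636^(1/0.67) ≈ 15.8328
y* = (k*)^α = 15.8328^0.33 ≈ 2.4880
c* = (1 − s)·y* = (1 − 0.28) × 2.4880 ≈ 1.7914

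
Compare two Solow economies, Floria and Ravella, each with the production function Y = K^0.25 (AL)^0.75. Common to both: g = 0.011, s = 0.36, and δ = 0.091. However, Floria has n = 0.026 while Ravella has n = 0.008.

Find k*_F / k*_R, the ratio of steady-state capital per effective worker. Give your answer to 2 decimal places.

k*_F / k*_R ≈ 0.82

Steady-state k* = [s/(n + g + δ)]^(1/(1−α)), so the ratio is [ (s_F/(n + g + δ)_F) / (s_R/(n + g + δ)_R) ]^1.3333.
s_F/(n + g + δ)_F = 0.36/0.128 = 2.8125; s_R/(n + g + δ)_R = 0.36/0.110 = 3.2727.
Ratio = (2.8125/3.2727)^1.3333 = 0.8594^1.3333 ≈ 0.8171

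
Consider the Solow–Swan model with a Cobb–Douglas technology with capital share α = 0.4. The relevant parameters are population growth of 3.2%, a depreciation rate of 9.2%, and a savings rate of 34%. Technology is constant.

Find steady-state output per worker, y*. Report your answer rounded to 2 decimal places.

Steady state requires s·f(k) = (n + δ)·k, i.e. s·k^α = (n + δ)·k.
Dividing both sides by k: k^(1−α) = s / (n + δ).
k^0.6 = 0.34 / (0.032 + 0.092) = 0.34 / 0.124 = 2.7419
k* = 2.7419^(1/0.6) ≈ 5.3714
y* = (k*)^α = 5.3714^0.4 ≈ 1.9590

y* ≈ 1.96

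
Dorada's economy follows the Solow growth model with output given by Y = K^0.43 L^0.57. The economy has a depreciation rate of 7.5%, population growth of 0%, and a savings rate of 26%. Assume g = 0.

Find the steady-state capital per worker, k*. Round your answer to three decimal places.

Steady state requires s·f(k) = (n + δ)·k, i.e. s·k^α = (n + δ)·k.
Rearranging, k^(1−α) = s / (n + δ).
k^0.57 = 0.26 / (0.000 + 0.075) = 0.26 / 0.075 = 3.4667
k* = 3.4667^(1/0.57) ≈ 8.8557

k* = 8.856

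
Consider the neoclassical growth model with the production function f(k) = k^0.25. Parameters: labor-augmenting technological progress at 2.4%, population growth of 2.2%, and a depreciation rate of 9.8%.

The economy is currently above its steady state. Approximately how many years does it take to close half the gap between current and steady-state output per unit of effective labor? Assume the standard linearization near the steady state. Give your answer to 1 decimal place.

Near the steady state the convergence rate is λ = (1 − α)(n + g + δ).
λ = (1 − 0.25) × 0.144 = 0.75 × 0.144 = 0.1080
Half-life = ln 2 / λ = 0.6931 / 0.1080 ≈ 6.42 years

half-life ≈ 6.4 years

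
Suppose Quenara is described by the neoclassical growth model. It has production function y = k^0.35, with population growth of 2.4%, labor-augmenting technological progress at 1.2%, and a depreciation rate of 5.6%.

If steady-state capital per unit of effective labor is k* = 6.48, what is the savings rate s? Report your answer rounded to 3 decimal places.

In steady state, investment equals break-even investment: s·k^α = (n + g + δ)·k.
So s / (n + g + δ) = (k*)^(1−α) = 6.48^0.65 = 3.3692.
Therefore s = 3.3692 × (n + g + δ) = 3.3692 × 0.092 = 0.3100.

s ≈ 0.310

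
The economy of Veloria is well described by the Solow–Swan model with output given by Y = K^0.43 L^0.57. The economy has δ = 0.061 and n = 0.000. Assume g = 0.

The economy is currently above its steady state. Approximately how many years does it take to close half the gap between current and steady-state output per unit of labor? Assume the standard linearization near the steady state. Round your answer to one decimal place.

Near the steady state the convergence rate is λ = (1 − α)(n + δ).
λ = (1 − 0.43) × 0.061 = 0.57 × 0.061 = 0.03477
Half-life = ln 2 / λ = 0.6931 / 0.03477 ≈ 19.93 years

half-life ≈ 19.9 years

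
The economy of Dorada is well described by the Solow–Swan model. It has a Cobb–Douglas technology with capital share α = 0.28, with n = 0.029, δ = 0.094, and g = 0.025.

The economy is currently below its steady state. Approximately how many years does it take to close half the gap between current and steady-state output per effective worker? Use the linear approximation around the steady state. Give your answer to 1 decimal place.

half-life ≈ 6.5 years

Near the steady state the convergence rate is λ = (1 − α)(n + g + δ).
λ = (1 − 0.28) × 0.148 = 0.72 × 0.148 = 0.10656
Half-life = ln 2 / λ = 0.6931 / 0.10656 ≈ 6.50 years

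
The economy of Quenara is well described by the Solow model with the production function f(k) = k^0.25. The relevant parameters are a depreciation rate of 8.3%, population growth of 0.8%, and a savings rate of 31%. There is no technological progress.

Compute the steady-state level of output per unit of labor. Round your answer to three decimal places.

At the steady state, Δk = 0, so s·k^α = (n + δ)·k.
Rearranging, k^(1−α) = s / (n + δ).
k^0.75 = 0.31 / (0.008 + 0.083) = 0.31 / 0.091 = 3.4066
k* = 3.4066^(1/0.75) ≈ 5.1258
y* = (k*)^α = 5.1258^0.25 ≈ 1.5047

y* = 1.505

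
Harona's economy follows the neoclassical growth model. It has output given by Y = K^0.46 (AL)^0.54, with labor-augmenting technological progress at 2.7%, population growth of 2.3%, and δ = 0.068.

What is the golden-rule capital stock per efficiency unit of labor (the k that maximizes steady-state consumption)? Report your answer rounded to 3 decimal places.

The golden rule sets f'(k) = n + g + δ, i.e. α·k^(α−1) = n + g + δ.
So k^(1−α) = α / (n + g + δ) = 0.46 / 0.118 = 3.8983.
k_gold = 3.8983^(1/0.54) ≈ 12.4226

k_gold ≈ 12.423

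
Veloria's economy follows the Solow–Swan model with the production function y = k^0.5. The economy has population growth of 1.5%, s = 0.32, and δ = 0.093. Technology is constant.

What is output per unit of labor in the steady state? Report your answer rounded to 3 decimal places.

y* ≈ 2.963

Steady state requires s·f(k) = (n + δ)·k, i.e. s·k^α = (n + δ)·k.
Rearranging, k^(1−α) = s / (n + δ).
k^0.5 = 0.32 / (0.015 + 0.093) = 0.32 / 0.108 = 2.9630
k* = 2.9630^(1/0.5) ≈ 8.7794
y* = (k*)^α = 8.7794^0.5 ≈ 2.9630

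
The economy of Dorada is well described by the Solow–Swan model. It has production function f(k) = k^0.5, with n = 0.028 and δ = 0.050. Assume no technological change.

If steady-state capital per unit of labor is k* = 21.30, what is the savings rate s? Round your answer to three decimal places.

s ≈ 0.360

At the steady state, Δk = 0, so s·k^α = (n + δ)·k.
So s / (n + δ) = (k*)^(1−α) = 21.30^0.5 = 4.6152.
Therefore s = 4.6152 × (n + δ) = 4.6152 × 0.078 = 0.3600.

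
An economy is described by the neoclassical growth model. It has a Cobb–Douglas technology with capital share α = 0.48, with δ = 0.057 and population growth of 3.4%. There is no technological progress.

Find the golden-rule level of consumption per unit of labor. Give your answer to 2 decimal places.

c_gold ≈ 2.41

At the golden rule, f'(k) = n + δ, so α·k^(α−1) = n + δ and k_gold = (α/(n + δ))^(1/(1−α)).
k_gold = (0.48/0.091)^(1/0.52) = 5.2747^1.9231 ≈ 24.4827
c_gold = f(k_gold) − (n + δ)·k_gold = 4.6414 − 0.091×24.4827 ≈ 2.4135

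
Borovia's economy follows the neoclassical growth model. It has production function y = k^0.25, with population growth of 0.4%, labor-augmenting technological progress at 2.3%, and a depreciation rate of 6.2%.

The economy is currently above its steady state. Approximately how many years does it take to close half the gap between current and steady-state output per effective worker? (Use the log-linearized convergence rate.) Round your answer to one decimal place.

t_½ ≈ 10.4 years

Near the steady state the convergence rate is λ = (1 − α)(n + g + δ).
λ = (1 − 0.25) × 0.089 = 0.75 × 0.089 = 0.06675
Half-life = ln 2 / λ = 0.6931 / 0.06675 ≈ 10.38 years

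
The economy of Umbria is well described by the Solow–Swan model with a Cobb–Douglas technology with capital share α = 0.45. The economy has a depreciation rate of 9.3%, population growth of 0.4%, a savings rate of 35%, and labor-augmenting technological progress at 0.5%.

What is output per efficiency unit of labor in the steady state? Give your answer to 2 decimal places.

In steady state, investment equals break-even investment: s·k^α = (n + g + δ)·k.
Rearranging, k^(1−α) = s / (n + g + δ).
k^0.55 = 0.35 / (0.004 + 0.005 + 0.093) = 0.35 / 0.102 = 3.4314
k* = 3.4314^(1/0.55) ≈ 9.4099
y* = (k*)^α = 9.4099^0.45 ≈ 2.7423

y* ≈ 2.74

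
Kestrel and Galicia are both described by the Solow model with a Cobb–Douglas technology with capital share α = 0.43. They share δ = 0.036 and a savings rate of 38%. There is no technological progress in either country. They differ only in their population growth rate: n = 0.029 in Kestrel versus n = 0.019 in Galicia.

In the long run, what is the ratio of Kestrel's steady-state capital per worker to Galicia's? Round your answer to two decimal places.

Steady-state k* = [s/(n + δ)]^(1/(1−α)), so the ratio is [ (s_K/(n + δ)_K) / (s_G/(n + δ)_G) ]^1.7544.
s_K/(n + δ)_K = 0.38/0.065 = 5.8462; s_G/(n + δ)_G = 0.38/0.055 = 6.9091.
Ratio = (5.8462/6.9091)^1.7544 = 0.8462^1.7544 ≈ 0.7460

ratio ≈ 0.75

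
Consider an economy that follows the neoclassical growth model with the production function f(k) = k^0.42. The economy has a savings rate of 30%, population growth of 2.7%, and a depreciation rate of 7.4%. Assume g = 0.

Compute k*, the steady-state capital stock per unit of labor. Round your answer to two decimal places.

k* ≈ 6.53

Steady state requires s·f(k) = (n + δ)·k, i.e. s·k^α = (n + δ)·k.
Rearranging, k^(1−α) = s / (n + δ).
k^0.58 = 0.30 / (0.027 + 0.074) = 0.30 / 0.101 = 2.9703
k* = 2.9703^(1/0.58) ≈ 6.5339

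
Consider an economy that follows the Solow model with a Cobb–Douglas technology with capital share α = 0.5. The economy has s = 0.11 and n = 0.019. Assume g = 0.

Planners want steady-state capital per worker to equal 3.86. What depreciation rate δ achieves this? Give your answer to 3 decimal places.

δ ≈ 0.037

Steady state requires s·f(k) = (n + δ)·k, i.e. s·k^α = (n + δ)·k.
So s / (n + δ) = (k*)^(1−α) = 3.86^0.5 = 1.9647.
Therefore n + δ = s / 1.9647 = 0.11 / 1.9647 = 0.0560, so δ = 0.0560 − 0.019 = 0.0370.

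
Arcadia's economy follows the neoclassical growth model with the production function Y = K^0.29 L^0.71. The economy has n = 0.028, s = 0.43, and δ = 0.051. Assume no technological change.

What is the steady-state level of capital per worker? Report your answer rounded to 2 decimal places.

In steady state, investment equals break-even investment: s·k^α = (n + δ)·k.
Rearranging, k^(1−α) = s / (n + δ).
k^0.71 = 0.43 / (0.028 + 0.051) = 0.43 / 0.079 = 5.4430
k* = 5.4430^(1/0.71) ≈ 10.8741

k* ≈ 10.87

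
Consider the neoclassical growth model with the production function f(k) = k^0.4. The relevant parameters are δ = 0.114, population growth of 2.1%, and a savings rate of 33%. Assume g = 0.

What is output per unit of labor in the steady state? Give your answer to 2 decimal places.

y* ≈ 1.81

At the steady state, Δk = 0, so s·k^α = (n + δ)·k.
Dividing both sides by k: k^(1−α) = s / (n + δ).
k^0.6 = 0.33 / (0.021 + 0.114) = 0.33 / 0.135 = 2.4444
k* = 2.4444^(1/0.6) ≈ 4.4356
y* = (k*)^α = 4.4356^0.4 ≈ 1.8146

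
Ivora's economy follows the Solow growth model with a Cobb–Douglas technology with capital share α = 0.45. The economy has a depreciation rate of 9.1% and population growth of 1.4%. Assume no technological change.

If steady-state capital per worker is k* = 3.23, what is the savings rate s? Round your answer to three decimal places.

s ≈ 0.200

Steady state requires s·f(k) = (n + δ)·k, i.e. s·k^α = (n + δ)·k.
So s / (n + δ) = (k*)^(1−α) = 3.23^0.55 = 1.9057.
Therefore s = 1.9057 × (n + δ) = 1.9057 × 0.105 = 0.2001.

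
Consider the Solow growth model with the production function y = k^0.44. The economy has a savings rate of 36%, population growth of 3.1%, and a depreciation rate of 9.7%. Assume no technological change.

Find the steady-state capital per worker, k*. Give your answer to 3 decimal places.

In steady state, investment equals break-even investment: s·k^α = (n + δ)·k.
Dividing both sides by k: k^(1−α) = s / (n + δ).
k^0.56 = 0.36 / (0.031 + 0.097) = 0.36 / 0.128 = 2.8125
k* = 2.8125^(1/0.56) ≈ 6.3380

k* = 6.338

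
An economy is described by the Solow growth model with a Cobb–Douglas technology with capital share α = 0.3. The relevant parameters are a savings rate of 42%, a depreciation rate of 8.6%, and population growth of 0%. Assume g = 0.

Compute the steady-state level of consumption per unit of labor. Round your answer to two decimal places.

c* ≈ 1.14

At the steady state, Δk = 0, so s·k^α = (n + δ)·k.
Rearranging, k^(1−α) = s / (n + δ).
k^0.7 = 0.42 / (0.000 + 0.086) = 0.42 / 0.086 = 4.8837
k* = 4.8837^(1/0.7) ≈ 9.6367
y* = (k*)^α = 9.6367^0.3 ≈ 1.9732
c* = (1 − s)·y* = (1 − 0.42) × 1.9732 ≈ 1.1445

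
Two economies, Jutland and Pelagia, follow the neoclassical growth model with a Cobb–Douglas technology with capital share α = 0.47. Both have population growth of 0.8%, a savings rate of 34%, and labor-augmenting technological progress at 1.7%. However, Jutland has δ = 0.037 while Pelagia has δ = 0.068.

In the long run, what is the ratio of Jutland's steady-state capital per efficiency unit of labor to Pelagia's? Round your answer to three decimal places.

k*_J / k*_P ≈ 2.149

Steady-state k* = [s/(n + g + δ)]^(1/(1−α)), so the ratio is [ (s_J/(n + g + δ)_J) / (s_P/(n + g + δ)_P) ]^1.8868.
s_J/(n + g + δ)_J = 0.34/0.062 = 5.4839; s_P/(n + g + δ)_P = 0.34/0.093 = 3.6559.
Ratio = (5.4839/3.6559)^1.8868 = 1.5000^1.8868 ≈ 2.1491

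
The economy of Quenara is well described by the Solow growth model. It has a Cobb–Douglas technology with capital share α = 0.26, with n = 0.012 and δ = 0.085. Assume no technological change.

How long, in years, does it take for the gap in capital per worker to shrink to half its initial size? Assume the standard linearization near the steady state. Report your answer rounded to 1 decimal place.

half-life ≈ 9.7 years

Near the steady state the convergence rate is λ = (1 − α)(n + δ).
λ = (1 − 0.26) × 0.097 = 0.74 × 0.097 = 0.07178
Half-life = ln 2 / λ = 0.6931 / 0.07178 ≈ 9.66 years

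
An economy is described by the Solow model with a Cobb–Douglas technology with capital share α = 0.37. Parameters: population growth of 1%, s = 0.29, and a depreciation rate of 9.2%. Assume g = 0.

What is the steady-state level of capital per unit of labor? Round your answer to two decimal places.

In steady state, investment equals break-even investment: s·k^α = (n + δ)·k.
Rearranging, k^(1−α) = s / (n + δ).
k^0.63 = 0.29 / (0.010 + 0.092) = 0.29 / 0.102 = 2.8431
k* = 2.8431^(1/0.63) ≈ 5.2518

k* = 5.25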